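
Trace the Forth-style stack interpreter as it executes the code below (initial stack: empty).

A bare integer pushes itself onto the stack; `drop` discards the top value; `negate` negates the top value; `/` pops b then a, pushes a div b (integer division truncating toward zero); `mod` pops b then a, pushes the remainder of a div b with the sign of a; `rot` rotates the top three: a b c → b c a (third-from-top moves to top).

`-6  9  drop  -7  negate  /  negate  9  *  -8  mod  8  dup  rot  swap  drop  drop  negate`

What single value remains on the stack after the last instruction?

-8

-6     -> -6
9      -> -6 9
drop   -> -6
-7     -> -6 -7
negate -> -6 7
/      -> 0
negate -> 0
9      -> 0 9
*      -> 0
-8     -> 0 -8
mod    -> 0
8      -> 0 8
dup    -> 0 8 8
rot    -> 8 8 0
swap   -> 8 0 8
drop   -> 8 0
drop   -> 8
negate -> -8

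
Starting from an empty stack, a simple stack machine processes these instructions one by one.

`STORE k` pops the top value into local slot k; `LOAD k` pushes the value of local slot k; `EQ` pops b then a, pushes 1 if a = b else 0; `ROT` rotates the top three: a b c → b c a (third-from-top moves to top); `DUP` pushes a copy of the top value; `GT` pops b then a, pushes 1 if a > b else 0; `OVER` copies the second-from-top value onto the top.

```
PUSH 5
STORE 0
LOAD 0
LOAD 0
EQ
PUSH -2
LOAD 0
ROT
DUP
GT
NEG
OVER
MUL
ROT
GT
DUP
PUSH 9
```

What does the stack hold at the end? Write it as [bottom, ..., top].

[5, 1, 1, 9]

PUSH 5  -> [5]
STORE 0 -> []
LOAD 0  -> [5]
LOAD 0  -> [5, 5]
EQ      -> [1]
PUSH -2 -> [1, -2]
LOAD 0  -> [1, -2, 5]
ROT     -> [-2, 5, 1]
DUP     -> [-2, 5, 1, 1]
GT      -> [-2, 5, 0]
NEG     -> [-2, 5, 0]
OVER    -> [-2, 5, 0, 5]
MUL     -> [-2, 5, 0]
ROT     -> [5, 0, -2]
GT      -> [5, 1]
DUP     -> [5, 1, 1]
PUSH 9  -> [5, 1, 1, 9]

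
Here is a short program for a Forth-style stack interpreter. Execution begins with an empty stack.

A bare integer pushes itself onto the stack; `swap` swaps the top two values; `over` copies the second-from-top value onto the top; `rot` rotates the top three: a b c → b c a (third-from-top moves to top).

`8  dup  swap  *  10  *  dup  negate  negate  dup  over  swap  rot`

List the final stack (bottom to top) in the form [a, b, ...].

8      : [8]
dup    : [8, 8]
swap   : [8, 8]
*      : [64]
10     : [64, 10]
*      : [640]
dup    : [640, 640]
negate : [640, -640]
negate : [640, 640]
dup    : [640, 640, 640]
over   : [640, 640, 640, 640]
swap   : [640, 640, 640, 640]
rot    : [640, 640, 640, 640]

[640, 640, 640, 640]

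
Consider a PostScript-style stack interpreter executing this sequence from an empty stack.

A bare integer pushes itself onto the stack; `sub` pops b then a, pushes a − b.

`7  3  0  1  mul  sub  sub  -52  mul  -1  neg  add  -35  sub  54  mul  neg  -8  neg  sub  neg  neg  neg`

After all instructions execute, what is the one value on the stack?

-9280

7   → 7
3   → 7 3
0   → 7 3 0
1   → 7 3 0 1
mul → 7 3 0
sub → 7 3
sub → 4
-52 → 4 -52
mul → -208
-1  → -208 -1
neg → -208 1
add → -207
-35 → -207 -35
sub → -172
54  → -172 54
mul → -9288
neg → 9288
-8  → 9288 -8
neg → 9288 8
sub → 9280
neg → -9280
neg → 9280
neg → -9280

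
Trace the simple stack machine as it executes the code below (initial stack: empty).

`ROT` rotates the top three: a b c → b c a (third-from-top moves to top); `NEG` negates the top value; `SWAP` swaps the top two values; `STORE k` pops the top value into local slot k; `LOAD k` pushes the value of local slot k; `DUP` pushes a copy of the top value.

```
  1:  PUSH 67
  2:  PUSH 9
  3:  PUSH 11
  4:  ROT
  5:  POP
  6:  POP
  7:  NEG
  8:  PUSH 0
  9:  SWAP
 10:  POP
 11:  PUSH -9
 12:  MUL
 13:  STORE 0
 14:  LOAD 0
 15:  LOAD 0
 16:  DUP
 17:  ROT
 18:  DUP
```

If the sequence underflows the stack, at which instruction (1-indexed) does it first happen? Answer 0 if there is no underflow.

PUSH 67 : 67
PUSH 9  : 67 9
PUSH 11 : 67 9 11
ROT     : 9 11 67
POP     : 9 11
POP     : 9
NEG     : -9
PUSH 0  : -9 0
SWAP    : 0 -9
POP     : 0
PUSH -9 : 0 -9
MUL     : 0
STORE 0 : (empty)
LOAD 0  : 0
LOAD 0  : 0 0
DUP     : 0 0 0
ROT     : 0 0 0
DUP     : 0 0 0 0

0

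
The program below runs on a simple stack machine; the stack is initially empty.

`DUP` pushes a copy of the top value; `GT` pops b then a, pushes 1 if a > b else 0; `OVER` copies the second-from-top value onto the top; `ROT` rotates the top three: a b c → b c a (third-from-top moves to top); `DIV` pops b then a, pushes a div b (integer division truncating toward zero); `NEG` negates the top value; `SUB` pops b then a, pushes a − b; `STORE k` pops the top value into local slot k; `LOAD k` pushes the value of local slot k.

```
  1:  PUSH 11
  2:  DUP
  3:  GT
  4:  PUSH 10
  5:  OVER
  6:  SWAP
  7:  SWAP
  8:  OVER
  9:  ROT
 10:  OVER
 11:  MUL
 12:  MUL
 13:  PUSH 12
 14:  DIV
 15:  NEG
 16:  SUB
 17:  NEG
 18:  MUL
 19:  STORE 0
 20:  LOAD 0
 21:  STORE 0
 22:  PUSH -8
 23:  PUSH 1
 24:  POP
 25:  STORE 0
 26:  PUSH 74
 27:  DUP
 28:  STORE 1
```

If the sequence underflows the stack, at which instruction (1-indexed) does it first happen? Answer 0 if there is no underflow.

PUSH 11 → [11]
DUP     → [11, 11]
GT      → [0]
PUSH 10 → [0, 10]
OVER    → [0, 10, 0]
SWAP    → [0, 0, 10]
SWAP    → [0, 10, 0]
OVER    → [0, 10, 0, 10]
ROT     → [0, 0, 10, 10]
OVER    → [0, 0, 10, 10, 10]
MUL     → [0, 0, 10, 100]
MUL     → [0, 0, 1000]
PUSH 12 → [0, 0, 1000, 12]
DIV     → [0, 0, 83]
NEG     → [0, 0, -83]
SUB     → [0, 83]
NEG     → [0, -83]
MUL     → [0]
STORE 0 → []
LOAD 0  → [0]
STORE 0 → []
PUSH -8 → [-8]
PUSH 1  → [-8, 1]
POP     → [-8]
STORE 0 → []
PUSH 74 → [74]
DUP     → [74, 74]
STORE 1 → [74]

0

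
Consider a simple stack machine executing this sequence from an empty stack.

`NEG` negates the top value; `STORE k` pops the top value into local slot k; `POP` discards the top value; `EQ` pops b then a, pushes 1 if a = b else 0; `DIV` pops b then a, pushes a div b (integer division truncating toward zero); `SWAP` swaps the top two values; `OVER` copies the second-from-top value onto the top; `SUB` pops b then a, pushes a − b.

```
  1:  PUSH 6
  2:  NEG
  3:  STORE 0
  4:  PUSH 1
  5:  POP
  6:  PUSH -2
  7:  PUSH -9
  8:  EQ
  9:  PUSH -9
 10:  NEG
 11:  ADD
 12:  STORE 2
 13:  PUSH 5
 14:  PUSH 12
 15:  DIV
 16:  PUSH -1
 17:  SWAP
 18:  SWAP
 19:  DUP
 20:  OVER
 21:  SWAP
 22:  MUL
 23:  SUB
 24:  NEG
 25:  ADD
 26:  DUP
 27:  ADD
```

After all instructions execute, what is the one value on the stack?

PUSH 6  : [6]
NEG     : [-6]
STORE 0 : []
PUSH 1  : [1]
POP     : []
PUSH -2 : [-2]
PUSH -9 : [-2, -9]
EQ      : [0]
PUSH -9 : [0, -9]
NEG     : [0, 9]
ADD     : [9]
STORE 2 : []
PUSH 5  : [5]
PUSH 12 : [5, 12]
DIV     : [0]
PUSH -1 : [0, -1]
SWAP    : [-1, 0]
SWAP    : [0, -1]
DUP     : [0, -1, -1]
OVER    : [0, -1, -1, -1]
SWAP    : [0, -1, -1, -1]
MUL     : [0, -1, 1]
SUB     : [0, -2]
NEG     : [0, 2]
ADD     : [2]
DUP     : [2, 2]
ADD     : [4]

4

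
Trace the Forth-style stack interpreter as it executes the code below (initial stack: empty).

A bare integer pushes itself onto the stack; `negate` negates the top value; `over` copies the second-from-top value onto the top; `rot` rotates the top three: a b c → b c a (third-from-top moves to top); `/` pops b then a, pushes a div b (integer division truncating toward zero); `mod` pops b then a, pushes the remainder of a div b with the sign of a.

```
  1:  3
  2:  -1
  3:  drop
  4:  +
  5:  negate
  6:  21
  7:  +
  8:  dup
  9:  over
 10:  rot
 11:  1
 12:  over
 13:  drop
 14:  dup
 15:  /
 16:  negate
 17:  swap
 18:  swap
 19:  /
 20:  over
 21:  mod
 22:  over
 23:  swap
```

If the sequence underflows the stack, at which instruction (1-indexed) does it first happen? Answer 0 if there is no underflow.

4

3     3
-1    3 -1
drop  3
+  — needs 2 operands, stack has 1 → underflow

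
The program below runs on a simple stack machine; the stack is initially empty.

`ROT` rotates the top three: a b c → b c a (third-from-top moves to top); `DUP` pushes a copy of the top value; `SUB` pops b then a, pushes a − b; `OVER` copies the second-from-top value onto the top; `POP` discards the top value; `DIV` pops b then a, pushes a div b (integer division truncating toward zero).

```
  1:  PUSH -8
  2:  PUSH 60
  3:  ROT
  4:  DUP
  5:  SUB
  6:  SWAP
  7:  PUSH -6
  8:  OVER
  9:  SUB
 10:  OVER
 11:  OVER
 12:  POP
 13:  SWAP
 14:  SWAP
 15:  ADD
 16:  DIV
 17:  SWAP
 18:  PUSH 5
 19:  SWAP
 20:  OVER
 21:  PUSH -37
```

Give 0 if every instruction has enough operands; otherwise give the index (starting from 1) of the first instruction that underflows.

PUSH -8  -8
PUSH 60  -8 60
ROT  — needs 3 operands, stack has 2 → underflow

3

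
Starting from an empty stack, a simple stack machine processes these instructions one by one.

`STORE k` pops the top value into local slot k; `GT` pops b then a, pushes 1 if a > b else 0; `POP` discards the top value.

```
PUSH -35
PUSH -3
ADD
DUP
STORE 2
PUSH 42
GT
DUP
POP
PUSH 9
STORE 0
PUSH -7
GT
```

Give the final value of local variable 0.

PUSH -35 -> [-35]
PUSH -3  -> [-35, -3]
ADD      -> [-38]
DUP      -> [-38, -38]
STORE 2  -> [-38]
PUSH 42  -> [-38, 42]
GT       -> [0]
DUP      -> [0, 0]
POP      -> [0]
PUSH 9   -> [0, 9]
STORE 0  -> [0]
PUSH -7  -> [0, -7]
GT       -> [1]

9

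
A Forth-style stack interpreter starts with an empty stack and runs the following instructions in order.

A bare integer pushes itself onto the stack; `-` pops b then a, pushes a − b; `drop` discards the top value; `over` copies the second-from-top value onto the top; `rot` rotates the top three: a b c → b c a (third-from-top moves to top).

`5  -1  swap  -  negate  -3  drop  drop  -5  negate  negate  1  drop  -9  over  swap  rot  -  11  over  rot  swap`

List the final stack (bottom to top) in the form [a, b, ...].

5      -> [5]
-1     -> [5, -1]
swap   -> [-1, 5]
-      -> [-6]
negate -> [6]
-3     -> [6, -3]
drop   -> [6]
drop   -> []
-5     -> [-5]
negate -> [5]
negate -> [-5]
1      -> [-5, 1]
drop   -> [-5]
-9     -> [-5, -9]
over   -> [-5, -9, -5]
swap   -> [-5, -5, -9]
rot    -> [-5, -9, -5]
-      -> [-5, -4]
11     -> [-5, -4, 11]
over   -> [-5, -4, 11, -4]
rot    -> [-5, 11, -4, -4]
swap   -> [-5, 11, -4, -4]

[-5, 11, -4, -4]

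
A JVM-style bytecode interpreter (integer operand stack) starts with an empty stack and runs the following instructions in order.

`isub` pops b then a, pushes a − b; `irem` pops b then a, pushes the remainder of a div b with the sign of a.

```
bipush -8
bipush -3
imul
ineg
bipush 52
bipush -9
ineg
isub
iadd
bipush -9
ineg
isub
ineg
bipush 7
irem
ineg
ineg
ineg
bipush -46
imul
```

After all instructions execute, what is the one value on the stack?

-138

bipush -8  → -8
bipush -3  → -8 -3
imul       → 24
ineg       → -24
bipush 52  → -24 52
bipush -9  → -24 52 -9
ineg       → -24 52 9
isub       → -24 43
iadd       → 19
bipush -9  → 19 -9
ineg       → 19 9
isub       → 10
ineg       → -10
bipush 7   → -10 7
irem       → -3
ineg       → 3
ineg       → -3
ineg       → 3
bipush -46 → 3 -46
imul       → -138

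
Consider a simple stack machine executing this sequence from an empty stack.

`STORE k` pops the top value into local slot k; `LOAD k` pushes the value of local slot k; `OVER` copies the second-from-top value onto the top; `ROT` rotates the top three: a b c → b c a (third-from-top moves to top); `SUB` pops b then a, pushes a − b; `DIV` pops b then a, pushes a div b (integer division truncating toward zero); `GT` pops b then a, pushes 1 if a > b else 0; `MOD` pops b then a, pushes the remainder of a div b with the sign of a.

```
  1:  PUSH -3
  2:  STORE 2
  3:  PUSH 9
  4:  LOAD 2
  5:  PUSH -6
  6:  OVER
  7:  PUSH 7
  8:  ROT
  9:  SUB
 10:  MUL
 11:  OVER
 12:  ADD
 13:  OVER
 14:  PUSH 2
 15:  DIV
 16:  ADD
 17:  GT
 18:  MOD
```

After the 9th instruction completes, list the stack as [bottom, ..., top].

PUSH -3 : [-3]
STORE 2 : []
PUSH 9  : [9]
LOAD 2  : [9, -3]
PUSH -6 : [9, -3, -6]
OVER    : [9, -3, -6, -3]
PUSH 7  : [9, -3, -6, -3, 7]
ROT     : [9, -3, -3, 7, -6]
SUB     : [9, -3, -3, 13]

[9, -3, -3, 13]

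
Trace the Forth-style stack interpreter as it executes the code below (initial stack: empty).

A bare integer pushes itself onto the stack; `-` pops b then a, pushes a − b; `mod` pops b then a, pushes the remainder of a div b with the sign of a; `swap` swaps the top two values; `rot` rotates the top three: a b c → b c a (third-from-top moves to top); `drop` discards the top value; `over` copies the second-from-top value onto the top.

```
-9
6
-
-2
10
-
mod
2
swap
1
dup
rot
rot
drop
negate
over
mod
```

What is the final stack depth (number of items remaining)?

3

-9     → -9
6      → -9 6
-      → -15
-2     → -15 -2
10     → -15 -2 10
-      → -15 -12
mod    → -3
2      → -3 2
swap   → 2 -3
1      → 2 -3 1
dup    → 2 -3 1 1
rot    → 2 1 1 -3
rot    → 2 1 -3 1
drop   → 2 1 -3
negate → 2 1 3
over   → 2 1 3 1
mod    → 2 1 0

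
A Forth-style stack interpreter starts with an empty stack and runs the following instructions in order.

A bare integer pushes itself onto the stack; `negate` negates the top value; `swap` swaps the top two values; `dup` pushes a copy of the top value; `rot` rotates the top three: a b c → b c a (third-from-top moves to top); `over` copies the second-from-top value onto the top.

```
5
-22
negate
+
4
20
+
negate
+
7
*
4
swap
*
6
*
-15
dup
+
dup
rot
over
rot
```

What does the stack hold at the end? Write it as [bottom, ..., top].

5      -> [5]
-22    -> [5, -22]
negate -> [5, 22]
+      -> [27]
4      -> [27, 4]
20     -> [27, 4, 20]
+      -> [27, 24]
negate -> [27, -24]
+      -> [3]
7      -> [3, 7]
*      -> [21]
4      -> [21, 4]
swap   -> [4, 21]
*      -> [84]
6      -> [84, 6]
*      -> [504]
-15    -> [504, -15]
dup    -> [504, -15, -15]
+      -> [504, -30]
dup    -> [504, -30, -30]
rot    -> [-30, -30, 504]
over   -> [-30, -30, 504, -30]
rot    -> [-30, 504, -30, -30]

[-30, 504, -30, -30]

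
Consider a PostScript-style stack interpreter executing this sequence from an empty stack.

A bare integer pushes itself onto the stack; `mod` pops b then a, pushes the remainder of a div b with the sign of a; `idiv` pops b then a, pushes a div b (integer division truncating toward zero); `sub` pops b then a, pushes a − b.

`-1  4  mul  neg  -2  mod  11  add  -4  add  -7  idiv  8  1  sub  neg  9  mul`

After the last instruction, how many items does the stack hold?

2

-1   → -1
4    → -1 4
mul  → -4
neg  → 4
-2   → 4 -2
mod  → 0
11   → 0 11
add  → 11
-4   → 11 -4
add  → 7
-7   → 7 -7
idiv → -1
8    → -1 8
1    → -1 8 1
sub  → -1 7
neg  → -1 -7
9    → -1 -7 9
mul  → -1 -63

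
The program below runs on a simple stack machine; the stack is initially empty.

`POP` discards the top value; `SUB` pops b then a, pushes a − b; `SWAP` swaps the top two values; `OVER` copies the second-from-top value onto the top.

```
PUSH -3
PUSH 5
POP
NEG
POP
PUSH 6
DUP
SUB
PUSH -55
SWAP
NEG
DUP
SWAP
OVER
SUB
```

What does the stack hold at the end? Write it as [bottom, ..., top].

[-55, 0, 0]

PUSH -3  : [-3]
PUSH 5   : [-3, 5]
POP      : [-3]
NEG      : [3]
POP      : []
PUSH 6   : [6]
DUP      : [6, 6]
SUB      : [0]
PUSH -55 : [0, -55]
SWAP     : [-55, 0]
NEG      : [-55, 0]
DUP      : [-55, 0, 0]
SWAP     : [-55, 0, 0]
OVER     : [-55, 0, 0, 0]
SUB      : [-55, 0, 0]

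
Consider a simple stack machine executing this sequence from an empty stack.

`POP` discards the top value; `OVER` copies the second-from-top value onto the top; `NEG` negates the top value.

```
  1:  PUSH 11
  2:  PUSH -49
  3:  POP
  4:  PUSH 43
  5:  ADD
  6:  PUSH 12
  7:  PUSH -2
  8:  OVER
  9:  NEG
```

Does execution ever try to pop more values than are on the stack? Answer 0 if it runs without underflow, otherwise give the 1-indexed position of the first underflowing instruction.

0

PUSH 11  → 11
PUSH -49 → 11 -49
POP      → 11
PUSH 43  → 11 43
ADD      → 54
PUSH 12  → 54 12
PUSH -2  → 54 12 -2
OVER     → 54 12 -2 12
NEG      → 54 12 -2 -12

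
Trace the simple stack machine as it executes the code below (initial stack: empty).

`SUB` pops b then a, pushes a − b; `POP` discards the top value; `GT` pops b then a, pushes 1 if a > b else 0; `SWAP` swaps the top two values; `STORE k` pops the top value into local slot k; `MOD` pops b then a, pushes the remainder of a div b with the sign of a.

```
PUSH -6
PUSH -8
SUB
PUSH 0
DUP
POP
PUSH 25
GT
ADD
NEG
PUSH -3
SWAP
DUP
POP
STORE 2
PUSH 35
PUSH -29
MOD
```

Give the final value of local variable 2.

PUSH -6   -6
PUSH -8   -6 -8
SUB       2
PUSH 0    2 0
DUP       2 0 0
POP       2 0
PUSH 25   2 0 25
GT        2 0
ADD       2
NEG       -2
PUSH -3   -2 -3
SWAP      -3 -2
DUP       -3 -2 -2
POP       -3 -2
STORE 2   -3
PUSH 35   -3 35
PUSH -29  -3 35 -29
MOD       -3 6

-2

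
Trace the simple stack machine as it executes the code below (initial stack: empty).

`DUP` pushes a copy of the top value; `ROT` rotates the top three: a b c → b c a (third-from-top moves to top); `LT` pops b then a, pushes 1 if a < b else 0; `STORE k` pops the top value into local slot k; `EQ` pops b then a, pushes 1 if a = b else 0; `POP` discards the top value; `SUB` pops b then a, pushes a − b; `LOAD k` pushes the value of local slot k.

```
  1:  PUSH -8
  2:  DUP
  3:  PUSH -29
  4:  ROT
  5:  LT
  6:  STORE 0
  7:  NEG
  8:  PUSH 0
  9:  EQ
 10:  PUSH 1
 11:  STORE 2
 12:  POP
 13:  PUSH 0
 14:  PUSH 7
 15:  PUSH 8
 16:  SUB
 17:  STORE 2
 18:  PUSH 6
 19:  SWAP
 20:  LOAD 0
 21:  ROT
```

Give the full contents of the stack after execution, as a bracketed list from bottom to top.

PUSH -8   [-8]
DUP       [-8, -8]
PUSH -29  [-8, -8, -29]
ROT       [-8, -29, -8]
LT        [-8, 1]
STORE 0   [-8]
NEG       [8]
PUSH 0    [8, 0]
EQ        [0]
PUSH 1    [0, 1]
STORE 2   [0]
POP       []
PUSH 0    [0]
PUSH 7    [0, 7]
PUSH 8    [0, 7, 8]
SUB       [0, -1]
STORE 2   [0]
PUSH 6    [0, 6]
SWAP      [6, 0]
LOAD 0    [6, 0, 1]
ROT       [0, 1, 6]

[0, 1, 6]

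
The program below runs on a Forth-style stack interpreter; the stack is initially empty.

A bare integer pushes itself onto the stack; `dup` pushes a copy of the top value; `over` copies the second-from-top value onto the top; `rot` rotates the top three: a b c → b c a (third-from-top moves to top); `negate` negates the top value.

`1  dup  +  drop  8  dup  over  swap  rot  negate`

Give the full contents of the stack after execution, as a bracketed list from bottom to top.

1      -> 1
dup    -> 1 1
+      -> 2
drop   -> (empty)
8      -> 8
dup    -> 8 8
over   -> 8 8 8
swap   -> 8 8 8
rot    -> 8 8 8
negate -> 8 8 -8

[8, 8, -8]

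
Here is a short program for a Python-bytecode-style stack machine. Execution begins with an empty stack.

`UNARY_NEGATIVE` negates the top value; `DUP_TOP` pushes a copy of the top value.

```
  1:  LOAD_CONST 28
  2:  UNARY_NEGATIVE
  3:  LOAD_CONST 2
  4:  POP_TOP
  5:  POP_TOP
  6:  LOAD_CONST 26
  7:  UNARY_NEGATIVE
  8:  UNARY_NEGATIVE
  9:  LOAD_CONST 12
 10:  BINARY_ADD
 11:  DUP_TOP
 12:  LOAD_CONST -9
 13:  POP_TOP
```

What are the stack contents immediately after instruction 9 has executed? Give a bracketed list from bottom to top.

LOAD_CONST 28   [28]
UNARY_NEGATIVE  [-28]
LOAD_CONST 2    [-28, 2]
POP_TOP         [-28]
POP_TOP         []
LOAD_CONST 26   [26]
UNARY_NEGATIVE  [-26]
UNARY_NEGATIVE  [26]
LOAD_CONST 12   [26, 12]

[26, 12]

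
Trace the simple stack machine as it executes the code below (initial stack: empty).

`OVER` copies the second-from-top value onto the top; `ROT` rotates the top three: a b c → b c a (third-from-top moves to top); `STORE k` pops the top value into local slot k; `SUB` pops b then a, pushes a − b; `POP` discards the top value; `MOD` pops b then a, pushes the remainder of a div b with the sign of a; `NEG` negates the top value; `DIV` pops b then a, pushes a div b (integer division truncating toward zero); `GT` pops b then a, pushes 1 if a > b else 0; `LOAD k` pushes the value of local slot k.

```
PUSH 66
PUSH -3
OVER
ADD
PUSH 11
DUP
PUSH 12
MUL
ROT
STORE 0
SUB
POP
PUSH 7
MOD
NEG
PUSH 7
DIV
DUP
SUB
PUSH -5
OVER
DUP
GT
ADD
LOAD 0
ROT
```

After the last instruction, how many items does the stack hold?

PUSH 66  [66]
PUSH -3  [66, -3]
OVER     [66, -3, 66]
ADD      [66, 63]
PUSH 11  [66, 63, 11]
DUP      [66, 63, 11, 11]
PUSH 12  [66, 63, 11, 11, 12]
MUL      [66, 63, 11, 132]
ROT      [66, 11, 132, 63]
STORE 0  [66, 11, 132]
SUB      [66, -121]
POP      [66]
PUSH 7   [66, 7]
MOD      [3]
NEG      [-3]
PUSH 7   [-3, 7]
DIV      [0]
DUP      [0, 0]
SUB      [0]
PUSH -5  [0, -5]
OVER     [0, -5, 0]
DUP      [0, -5, 0, 0]
GT       [0, -5, 0]
ADD      [0, -5]
LOAD 0   [0, -5, 63]
ROT      [-5, 63, 0]

3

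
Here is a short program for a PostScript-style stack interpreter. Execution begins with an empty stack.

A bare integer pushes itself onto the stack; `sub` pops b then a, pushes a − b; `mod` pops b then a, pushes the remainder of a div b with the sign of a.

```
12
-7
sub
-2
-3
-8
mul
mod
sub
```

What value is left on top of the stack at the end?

21

12  -> [12]
-7  -> [12, -7]
sub -> [19]
-2  -> [19, -2]
-3  -> [19, -2, -3]
-8  -> [19, -2, -3, -8]
mul -> [19, -2, 24]
mod -> [19, -2]
sub -> [21]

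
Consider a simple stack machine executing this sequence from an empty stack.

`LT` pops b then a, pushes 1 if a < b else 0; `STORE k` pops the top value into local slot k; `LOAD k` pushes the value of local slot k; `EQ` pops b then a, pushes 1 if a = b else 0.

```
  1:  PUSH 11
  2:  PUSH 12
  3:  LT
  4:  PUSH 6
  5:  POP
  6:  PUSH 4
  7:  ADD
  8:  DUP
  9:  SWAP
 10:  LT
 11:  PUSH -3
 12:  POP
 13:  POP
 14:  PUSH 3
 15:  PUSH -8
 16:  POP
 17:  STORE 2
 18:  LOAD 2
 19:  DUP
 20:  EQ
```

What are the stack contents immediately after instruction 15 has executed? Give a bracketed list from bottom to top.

PUSH 11  11
PUSH 12  11 12
LT       1
PUSH 6   1 6
POP      1
PUSH 4   1 4
ADD      5
DUP      5 5
SWAP     5 5
LT       0
PUSH -3  0 -3
POP      0
POP      (empty)
PUSH 3   3
PUSH -8  3 -8

[3, -8]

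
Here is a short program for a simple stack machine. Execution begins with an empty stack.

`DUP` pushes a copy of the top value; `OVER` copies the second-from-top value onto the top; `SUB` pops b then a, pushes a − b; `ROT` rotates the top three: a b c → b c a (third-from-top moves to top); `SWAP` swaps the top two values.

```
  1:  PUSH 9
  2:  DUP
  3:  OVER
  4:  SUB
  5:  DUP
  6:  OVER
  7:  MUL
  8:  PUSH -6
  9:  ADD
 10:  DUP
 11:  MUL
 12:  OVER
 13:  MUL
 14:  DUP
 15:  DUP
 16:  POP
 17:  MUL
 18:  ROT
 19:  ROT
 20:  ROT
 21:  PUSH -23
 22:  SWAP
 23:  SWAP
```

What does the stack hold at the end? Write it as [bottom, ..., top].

PUSH 9   -> 9
DUP      -> 9 9
OVER     -> 9 9 9
SUB      -> 9 0
DUP      -> 9 0 0
OVER     -> 9 0 0 0
MUL      -> 9 0 0
PUSH -6  -> 9 0 0 -6
ADD      -> 9 0 -6
DUP      -> 9 0 -6 -6
MUL      -> 9 0 36
OVER     -> 9 0 36 0
MUL      -> 9 0 0
DUP      -> 9 0 0 0
DUP      -> 9 0 0 0 0
POP      -> 9 0 0 0
MUL      -> 9 0 0
ROT      -> 0 0 9
ROT      -> 0 9 0
ROT      -> 9 0 0
PUSH -23 -> 9 0 0 -23
SWAP     -> 9 0 -23 0
SWAP     -> 9 0 0 -23

[9, 0, 0, -23]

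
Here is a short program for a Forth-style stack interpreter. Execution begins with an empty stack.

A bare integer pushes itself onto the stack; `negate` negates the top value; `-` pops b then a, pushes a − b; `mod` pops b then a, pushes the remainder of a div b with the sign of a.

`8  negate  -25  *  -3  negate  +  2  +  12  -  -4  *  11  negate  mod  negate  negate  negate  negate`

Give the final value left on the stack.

8      : [8]
negate : [-8]
-25    : [-8, -25]
*      : [200]
-3     : [200, -3]
negate : [200, 3]
+      : [203]
2      : [203, 2]
+      : [205]
12     : [205, 12]
-      : [193]
-4     : [193, -4]
*      : [-772]
11     : [-772, 11]
negate : [-772, -11]
mod    : [-2]
negate : [2]
negate : [-2]
negate : [2]
negate : [-2]

-2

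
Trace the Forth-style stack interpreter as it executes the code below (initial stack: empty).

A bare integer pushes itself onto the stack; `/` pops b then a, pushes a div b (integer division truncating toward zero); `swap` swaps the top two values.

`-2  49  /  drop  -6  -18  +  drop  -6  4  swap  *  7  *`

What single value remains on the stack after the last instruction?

-168

-2   → [-2]
49   → [-2, 49]
/    → [0]
drop → []
-6   → [-6]
-18  → [-6, -18]
+    → [-24]
drop → []
-6   → [-6]
4    → [-6, 4]
swap → [4, -6]
*    → [-24]
7    → [-24, 7]
*    → [-168]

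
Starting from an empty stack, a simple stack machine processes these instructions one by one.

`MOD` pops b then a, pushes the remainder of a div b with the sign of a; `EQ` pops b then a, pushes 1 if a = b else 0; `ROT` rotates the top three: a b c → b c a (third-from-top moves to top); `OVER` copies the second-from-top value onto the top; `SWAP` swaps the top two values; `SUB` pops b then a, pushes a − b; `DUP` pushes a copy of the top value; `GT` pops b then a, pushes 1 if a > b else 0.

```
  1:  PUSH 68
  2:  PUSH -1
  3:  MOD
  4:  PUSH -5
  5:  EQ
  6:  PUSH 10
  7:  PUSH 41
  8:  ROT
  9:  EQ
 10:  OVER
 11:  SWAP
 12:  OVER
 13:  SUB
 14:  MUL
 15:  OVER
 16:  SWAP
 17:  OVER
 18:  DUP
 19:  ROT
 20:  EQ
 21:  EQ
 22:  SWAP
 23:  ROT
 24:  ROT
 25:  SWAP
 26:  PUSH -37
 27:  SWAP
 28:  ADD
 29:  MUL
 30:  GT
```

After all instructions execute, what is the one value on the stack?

1

PUSH 68  -> [68]
PUSH -1  -> [68, -1]
MOD      -> [0]
PUSH -5  -> [0, -5]
EQ       -> [0]
PUSH 10  -> [0, 10]
PUSH 41  -> [0, 10, 41]
ROT      -> [10, 41, 0]
EQ       -> [10, 0]
OVER     -> [10, 0, 10]
SWAP     -> [10, 10, 0]
OVER     -> [10, 10, 0, 10]
SUB      -> [10, 10, -10]
MUL      -> [10, -100]
OVER     -> [10, -100, 10]
SWAP     -> [10, 10, -100]
OVER     -> [10, 10, -100, 10]
DUP      -> [10, 10, -100, 10, 10]
ROT      -> [10, 10, 10, 10, -100]
EQ       -> [10, 10, 10, 0]
EQ       -> [10, 10, 0]
SWAP     -> [10, 0, 10]
ROT      -> [0, 10, 10]
ROT      -> [10, 10, 0]
SWAP     -> [10, 0, 10]
PUSH -37 -> [10, 0, 10, -37]
SWAP     -> [10, 0, -37, 10]
ADD      -> [10, 0, -27]
MUL      -> [10, 0]
GT       -> [1]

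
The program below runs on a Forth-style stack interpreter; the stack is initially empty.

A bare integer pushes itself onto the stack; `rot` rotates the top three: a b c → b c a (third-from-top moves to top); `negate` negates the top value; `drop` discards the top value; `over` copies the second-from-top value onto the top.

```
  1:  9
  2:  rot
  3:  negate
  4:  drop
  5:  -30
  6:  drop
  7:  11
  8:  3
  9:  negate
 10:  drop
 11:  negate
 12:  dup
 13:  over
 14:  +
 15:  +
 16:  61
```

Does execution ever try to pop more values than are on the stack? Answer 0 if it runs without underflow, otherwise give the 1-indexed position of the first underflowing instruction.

2

9 -> 9
rot  — needs 3 operands, stack has 1 → underflow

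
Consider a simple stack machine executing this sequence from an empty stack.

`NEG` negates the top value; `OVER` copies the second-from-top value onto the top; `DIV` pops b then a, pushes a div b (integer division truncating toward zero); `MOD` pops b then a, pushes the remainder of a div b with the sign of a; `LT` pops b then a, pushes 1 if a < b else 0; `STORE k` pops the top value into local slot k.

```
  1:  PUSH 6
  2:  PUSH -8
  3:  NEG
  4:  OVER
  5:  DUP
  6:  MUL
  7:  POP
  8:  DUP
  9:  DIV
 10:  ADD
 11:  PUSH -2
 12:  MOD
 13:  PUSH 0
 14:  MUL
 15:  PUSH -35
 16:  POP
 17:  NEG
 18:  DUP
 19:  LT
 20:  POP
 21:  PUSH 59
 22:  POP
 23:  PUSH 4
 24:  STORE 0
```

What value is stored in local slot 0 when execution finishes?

4

PUSH 6   -> [6]
PUSH -8  -> [6, -8]
NEG      -> [6, 8]
OVER     -> [6, 8, 6]
DUP      -> [6, 8, 6, 6]
MUL      -> [6, 8, 36]
POP      -> [6, 8]
DUP      -> [6, 8, 8]
DIV      -> [6, 1]
ADD      -> [7]
PUSH -2  -> [7, -2]
MOD      -> [1]
PUSH 0   -> [1, 0]
MUL      -> [0]
PUSH -35 -> [0, -35]
POP      -> [0]
NEG      -> [0]
DUP      -> [0, 0]
LT       -> [0]
POP      -> []
PUSH 59  -> [59]
POP      -> []
PUSH 4   -> [4]
STORE 0  -> []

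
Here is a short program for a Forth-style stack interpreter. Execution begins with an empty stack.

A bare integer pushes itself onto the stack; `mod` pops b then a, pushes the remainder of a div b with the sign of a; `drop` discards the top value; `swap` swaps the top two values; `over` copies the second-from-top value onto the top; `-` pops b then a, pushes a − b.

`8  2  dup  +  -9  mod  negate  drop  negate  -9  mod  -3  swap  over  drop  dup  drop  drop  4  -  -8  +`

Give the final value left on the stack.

8      : 8
2      : 8 2
dup    : 8 2 2
+      : 8 4
-9     : 8 4 -9
mod    : 8 4
negate : 8 -4
drop   : 8
negate : -8
-9     : -8 -9
mod    : -8
-3     : -8 -3
swap   : -3 -8
over   : -3 -8 -3
drop   : -3 -8
dup    : -3 -8 -8
drop   : -3 -8
drop   : -3
4      : -3 4
-      : -7
-8     : -7 -8
+      : -15

-15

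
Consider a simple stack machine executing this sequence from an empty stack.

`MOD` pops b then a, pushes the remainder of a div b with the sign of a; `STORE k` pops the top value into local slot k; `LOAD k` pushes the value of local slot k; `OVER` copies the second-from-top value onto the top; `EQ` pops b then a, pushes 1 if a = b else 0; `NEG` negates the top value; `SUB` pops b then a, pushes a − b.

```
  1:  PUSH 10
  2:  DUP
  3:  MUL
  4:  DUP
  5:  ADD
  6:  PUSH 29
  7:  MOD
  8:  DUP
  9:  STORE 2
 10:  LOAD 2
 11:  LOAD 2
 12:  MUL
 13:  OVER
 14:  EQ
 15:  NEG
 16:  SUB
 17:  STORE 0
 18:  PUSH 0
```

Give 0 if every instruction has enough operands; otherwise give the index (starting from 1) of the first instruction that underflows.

0

PUSH 10 : 10
DUP     : 10 10
MUL     : 100
DUP     : 100 100
ADD     : 200
PUSH 29 : 200 29
MOD     : 26
DUP     : 26 26
STORE 2 : 26
LOAD 2  : 26 26
LOAD 2  : 26 26 26
MUL     : 26 676
OVER    : 26 676 26
EQ      : 26 0
NEG     : 26 0
SUB     : 26
STORE 0 : (empty)
PUSH 0  : 0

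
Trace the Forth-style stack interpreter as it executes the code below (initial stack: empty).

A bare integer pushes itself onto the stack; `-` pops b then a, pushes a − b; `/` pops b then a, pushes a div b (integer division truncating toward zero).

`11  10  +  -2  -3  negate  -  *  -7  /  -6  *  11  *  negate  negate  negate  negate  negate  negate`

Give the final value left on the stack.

-990

11     -> [11]
10     -> [11, 10]
+      -> [21]
-2     -> [21, -2]
-3     -> [21, -2, -3]
negate -> [21, -2, 3]
-      -> [21, -5]
*      -> [-105]
-7     -> [-105, -7]
/      -> [15]
-6     -> [15, -6]
*      -> [-90]
11     -> [-90, 11]
*      -> [-990]
negate -> [990]
negate -> [-990]
negate -> [990]
negate -> [-990]
negate -> [990]
negate -> [-990]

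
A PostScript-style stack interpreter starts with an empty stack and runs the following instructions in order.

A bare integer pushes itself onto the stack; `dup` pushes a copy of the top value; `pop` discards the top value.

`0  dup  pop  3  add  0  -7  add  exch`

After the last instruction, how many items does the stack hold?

0    → 0
dup  → 0 0
pop  → 0
3    → 0 3
add  → 3
0    → 3 0
-7   → 3 0 -7
add  → 3 -7
exch → -7 3

2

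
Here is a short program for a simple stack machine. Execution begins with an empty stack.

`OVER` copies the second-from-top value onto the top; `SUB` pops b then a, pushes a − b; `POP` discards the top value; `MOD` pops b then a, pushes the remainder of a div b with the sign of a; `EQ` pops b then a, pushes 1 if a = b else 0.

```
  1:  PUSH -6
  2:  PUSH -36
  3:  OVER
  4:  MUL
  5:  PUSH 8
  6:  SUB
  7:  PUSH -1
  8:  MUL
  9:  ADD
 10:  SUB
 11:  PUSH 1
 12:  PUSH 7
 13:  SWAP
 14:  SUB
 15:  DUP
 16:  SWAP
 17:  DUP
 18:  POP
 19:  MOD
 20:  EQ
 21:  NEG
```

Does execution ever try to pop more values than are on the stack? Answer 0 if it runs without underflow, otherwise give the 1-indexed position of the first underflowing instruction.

PUSH -6  -> -6
PUSH -36 -> -6 -36
OVER     -> -6 -36 -6
MUL      -> -6 216
PUSH 8   -> -6 216 8
SUB      -> -6 208
PUSH -1  -> -6 208 -1
MUL      -> -6 -208
ADD      -> -214
SUB  — needs 2 operands, stack has 1 → underflow

10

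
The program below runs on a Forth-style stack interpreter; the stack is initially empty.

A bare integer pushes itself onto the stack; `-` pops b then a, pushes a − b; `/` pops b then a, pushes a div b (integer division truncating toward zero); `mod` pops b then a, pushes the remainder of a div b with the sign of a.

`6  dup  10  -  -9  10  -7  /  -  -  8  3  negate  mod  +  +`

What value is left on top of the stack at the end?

12

6      : [6]
dup    : [6, 6]
10     : [6, 6, 10]
-      : [6, -4]
-9     : [6, -4, -9]
10     : [6, -4, -9, 10]
-7     : [6, -4, -9, 10, -7]
/      : [6, -4, -9, -1]
-      : [6, -4, -8]
-      : [6, 4]
8      : [6, 4, 8]
3      : [6, 4, 8, 3]
negate : [6, 4, 8, -3]
mod    : [6, 4, 2]
+      : [6, 6]
+      : [12]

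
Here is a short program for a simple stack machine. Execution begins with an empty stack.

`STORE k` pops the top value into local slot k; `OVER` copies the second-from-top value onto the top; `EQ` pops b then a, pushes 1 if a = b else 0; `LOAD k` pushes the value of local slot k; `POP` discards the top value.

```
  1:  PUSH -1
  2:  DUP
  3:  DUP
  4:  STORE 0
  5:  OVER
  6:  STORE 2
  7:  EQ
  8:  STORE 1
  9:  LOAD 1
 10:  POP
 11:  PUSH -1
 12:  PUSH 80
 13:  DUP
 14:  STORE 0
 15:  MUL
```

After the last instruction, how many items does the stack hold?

1

PUSH -1 : [-1]
DUP     : [-1, -1]
DUP     : [-1, -1, -1]
STORE 0 : [-1, -1]
OVER    : [-1, -1, -1]
STORE 2 : [-1, -1]
EQ      : [1]
STORE 1 : []
LOAD 1  : [1]
POP     : []
PUSH -1 : [-1]
PUSH 80 : [-1, 80]
DUP     : [-1, 80, 80]
STORE 0 : [-1, 80]
MUL     : [-80]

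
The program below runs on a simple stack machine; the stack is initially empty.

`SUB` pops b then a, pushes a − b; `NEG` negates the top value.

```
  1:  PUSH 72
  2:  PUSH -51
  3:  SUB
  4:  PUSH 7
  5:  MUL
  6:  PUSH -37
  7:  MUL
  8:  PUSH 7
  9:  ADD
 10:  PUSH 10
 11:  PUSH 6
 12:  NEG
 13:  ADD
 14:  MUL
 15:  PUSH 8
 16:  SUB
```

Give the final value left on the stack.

-127408

PUSH 72  : [72]
PUSH -51 : [72, -51]
SUB      : [123]
PUSH 7   : [123, 7]
MUL      : [861]
PUSH -37 : [861, -37]
MUL      : [-31857]
PUSH 7   : [-31857, 7]
ADD      : [-31850]
PUSH 10  : [-31850, 10]
PUSH 6   : [-31850, 10, 6]
NEG      : [-31850, 10, -6]
ADD      : [-31850, 4]
MUL      : [-127400]
PUSH 8   : [-127400, 8]
SUB      : [-127408]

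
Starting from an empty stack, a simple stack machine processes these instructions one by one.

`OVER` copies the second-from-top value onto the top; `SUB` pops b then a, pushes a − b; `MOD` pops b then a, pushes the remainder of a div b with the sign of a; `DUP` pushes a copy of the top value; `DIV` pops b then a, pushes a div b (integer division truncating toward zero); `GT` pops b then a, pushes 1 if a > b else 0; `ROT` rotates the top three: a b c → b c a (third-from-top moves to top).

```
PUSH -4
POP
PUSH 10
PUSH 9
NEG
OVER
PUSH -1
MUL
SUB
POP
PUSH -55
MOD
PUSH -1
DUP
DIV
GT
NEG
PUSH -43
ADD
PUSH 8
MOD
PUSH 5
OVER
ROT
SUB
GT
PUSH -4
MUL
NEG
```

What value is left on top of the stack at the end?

4

PUSH -4  : -4
POP      : (empty)
PUSH 10  : 10
PUSH 9   : 10 9
NEG      : 10 -9
OVER     : 10 -9 10
PUSH -1  : 10 -9 10 -1
MUL      : 10 -9 -10
SUB      : 10 1
POP      : 10
PUSH -55 : 10 -55
MOD      : 10
PUSH -1  : 10 -1
DUP      : 10 -1 -1
DIV      : 10 1
GT       : 1
NEG      : -1
PUSH -43 : -1 -43
ADD      : -44
PUSH 8   : -44 8
MOD      : -4
PUSH 5   : -4 5
OVER     : -4 5 -4
ROT      : 5 -4 -4
SUB      : 5 0
GT       : 1
PUSH -4  : 1 -4
MUL      : -4
NEG      : 4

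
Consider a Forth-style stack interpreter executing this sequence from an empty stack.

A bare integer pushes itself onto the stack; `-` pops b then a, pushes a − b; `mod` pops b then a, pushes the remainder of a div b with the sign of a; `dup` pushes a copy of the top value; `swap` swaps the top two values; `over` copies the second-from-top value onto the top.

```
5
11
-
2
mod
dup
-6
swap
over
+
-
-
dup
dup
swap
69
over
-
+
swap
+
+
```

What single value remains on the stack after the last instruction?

5    : [5]
11   : [5, 11]
-    : [-6]
2    : [-6, 2]
mod  : [0]
dup  : [0, 0]
-6   : [0, 0, -6]
swap : [0, -6, 0]
over : [0, -6, 0, -6]
+    : [0, -6, -6]
-    : [0, 0]
-    : [0]
dup  : [0, 0]
dup  : [0, 0, 0]
swap : [0, 0, 0]
69   : [0, 0, 0, 69]
over : [0, 0, 0, 69, 0]
-    : [0, 0, 0, 69]
+    : [0, 0, 69]
swap : [0, 69, 0]
+    : [0, 69]
+    : [69]

69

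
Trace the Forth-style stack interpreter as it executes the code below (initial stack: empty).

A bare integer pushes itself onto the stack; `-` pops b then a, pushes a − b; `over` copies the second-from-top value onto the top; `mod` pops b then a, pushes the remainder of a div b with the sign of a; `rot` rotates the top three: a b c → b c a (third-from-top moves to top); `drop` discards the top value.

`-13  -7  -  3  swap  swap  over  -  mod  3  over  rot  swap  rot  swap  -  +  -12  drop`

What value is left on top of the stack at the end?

-13  → -13
-7   → -13 -7
-    → -6
3    → -6 3
swap → 3 -6
swap → -6 3
over → -6 3 -6
-    → -6 9
mod  → -6
3    → -6 3
over → -6 3 -6
rot  → 3 -6 -6
swap → 3 -6 -6
rot  → -6 -6 3
swap → -6 3 -6
-    → -6 9
+    → 3
-12  → 3 -12
drop → 3

3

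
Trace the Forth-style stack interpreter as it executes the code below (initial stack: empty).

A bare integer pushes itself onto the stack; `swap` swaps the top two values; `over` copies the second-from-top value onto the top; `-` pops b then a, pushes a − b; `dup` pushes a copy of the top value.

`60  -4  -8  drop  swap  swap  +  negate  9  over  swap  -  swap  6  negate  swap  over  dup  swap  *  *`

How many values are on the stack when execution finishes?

3

60     : [60]
-4     : [60, -4]
-8     : [60, -4, -8]
drop   : [60, -4]
swap   : [-4, 60]
swap   : [60, -4]
+      : [56]
negate : [-56]
9      : [-56, 9]
over   : [-56, 9, -56]
swap   : [-56, -56, 9]
-      : [-56, -65]
swap   : [-65, -56]
6      : [-65, -56, 6]
negate : [-65, -56, -6]
swap   : [-65, -6, -56]
over   : [-65, -6, -56, -6]
dup    : [-65, -6, -56, -6, -6]
swap   : [-65, -6, -56, -6, -6]
*      : [-65, -6, -56, 36]
*      : [-65, -6, -2016]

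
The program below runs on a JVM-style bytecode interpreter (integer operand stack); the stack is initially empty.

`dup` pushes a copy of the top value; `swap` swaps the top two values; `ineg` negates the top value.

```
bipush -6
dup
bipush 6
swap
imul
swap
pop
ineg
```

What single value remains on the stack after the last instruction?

36

bipush -6 → -6
dup       → -6 -6
bipush 6  → -6 -6 6
swap      → -6 6 -6
imul      → -6 -36
swap      → -36 -6
pop       → -36
ineg      → 36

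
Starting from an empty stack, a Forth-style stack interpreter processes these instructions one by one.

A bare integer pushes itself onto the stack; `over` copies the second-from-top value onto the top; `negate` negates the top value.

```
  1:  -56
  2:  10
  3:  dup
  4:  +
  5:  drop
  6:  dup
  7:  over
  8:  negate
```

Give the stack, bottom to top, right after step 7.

-56   [-56]
10    [-56, 10]
dup   [-56, 10, 10]
+     [-56, 20]
drop  [-56]
dup   [-56, -56]
over  [-56, -56, -56]

[-56, -56, -56]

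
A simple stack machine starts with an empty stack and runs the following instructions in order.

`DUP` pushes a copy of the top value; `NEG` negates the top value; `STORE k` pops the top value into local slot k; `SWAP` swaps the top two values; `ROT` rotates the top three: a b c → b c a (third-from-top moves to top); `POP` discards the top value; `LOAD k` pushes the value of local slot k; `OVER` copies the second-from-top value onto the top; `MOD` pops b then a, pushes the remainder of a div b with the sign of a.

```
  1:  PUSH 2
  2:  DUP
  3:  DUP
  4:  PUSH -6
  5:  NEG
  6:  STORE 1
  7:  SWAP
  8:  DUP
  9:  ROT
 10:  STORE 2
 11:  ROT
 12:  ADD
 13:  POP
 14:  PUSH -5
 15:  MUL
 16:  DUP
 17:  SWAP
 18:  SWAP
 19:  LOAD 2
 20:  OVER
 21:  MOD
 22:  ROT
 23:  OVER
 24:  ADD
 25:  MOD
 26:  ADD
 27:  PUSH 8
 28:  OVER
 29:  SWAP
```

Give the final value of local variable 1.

6

PUSH 2  : [2]
DUP     : [2, 2]
DUP     : [2, 2, 2]
PUSH -6 : [2, 2, 2, -6]
NEG     : [2, 2, 2, 6]
STORE 1 : [2, 2, 2]
SWAP    : [2, 2, 2]
DUP     : [2, 2, 2, 2]
ROT     : [2, 2, 2, 2]
STORE 2 : [2, 2, 2]
ROT     : [2, 2, 2]
ADD     : [2, 4]
POP     : [2]
PUSH -5 : [2, -5]
MUL     : [-10]
DUP     : [-10, -10]
SWAP    : [-10, -10]
SWAP    : [-10, -10]
LOAD 2  : [-10, -10, 2]
OVER    : [-10, -10, 2, -10]
MOD     : [-10, -10, 2]
ROT     : [-10, 2, -10]
OVER    : [-10, 2, -10, 2]
ADD     : [-10, 2, -8]
MOD     : [-10, 2]
ADD     : [-8]
PUSH 8  : [-8, 8]
OVER    : [-8, 8, -8]
SWAP    : [-8, -8, 8]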